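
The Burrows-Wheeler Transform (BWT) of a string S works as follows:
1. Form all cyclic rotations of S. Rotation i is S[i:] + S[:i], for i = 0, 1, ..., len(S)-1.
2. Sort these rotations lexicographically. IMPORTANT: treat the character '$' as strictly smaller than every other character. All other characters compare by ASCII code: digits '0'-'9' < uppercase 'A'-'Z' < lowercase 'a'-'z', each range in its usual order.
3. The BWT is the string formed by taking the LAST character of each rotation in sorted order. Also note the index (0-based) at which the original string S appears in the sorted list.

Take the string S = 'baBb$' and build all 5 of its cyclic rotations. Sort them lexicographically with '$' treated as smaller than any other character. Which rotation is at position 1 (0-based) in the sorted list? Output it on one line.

All 5 rotations (rotation i = S[i:]+S[:i]):
  rot[0] = baBb$
  rot[1] = aBb$b
  rot[2] = Bb$ba
  rot[3] = b$baB
  rot[4] = $baBb
Sorted (with $ < everything):
  sorted[0] = $baBb
  sorted[1] = Bb$ba
  sorted[2] = aBb$b
  sorted[3] = b$baB
  sorted[4] = baBb$
sorted[1] = Bb$ba

Answer: Bb$ba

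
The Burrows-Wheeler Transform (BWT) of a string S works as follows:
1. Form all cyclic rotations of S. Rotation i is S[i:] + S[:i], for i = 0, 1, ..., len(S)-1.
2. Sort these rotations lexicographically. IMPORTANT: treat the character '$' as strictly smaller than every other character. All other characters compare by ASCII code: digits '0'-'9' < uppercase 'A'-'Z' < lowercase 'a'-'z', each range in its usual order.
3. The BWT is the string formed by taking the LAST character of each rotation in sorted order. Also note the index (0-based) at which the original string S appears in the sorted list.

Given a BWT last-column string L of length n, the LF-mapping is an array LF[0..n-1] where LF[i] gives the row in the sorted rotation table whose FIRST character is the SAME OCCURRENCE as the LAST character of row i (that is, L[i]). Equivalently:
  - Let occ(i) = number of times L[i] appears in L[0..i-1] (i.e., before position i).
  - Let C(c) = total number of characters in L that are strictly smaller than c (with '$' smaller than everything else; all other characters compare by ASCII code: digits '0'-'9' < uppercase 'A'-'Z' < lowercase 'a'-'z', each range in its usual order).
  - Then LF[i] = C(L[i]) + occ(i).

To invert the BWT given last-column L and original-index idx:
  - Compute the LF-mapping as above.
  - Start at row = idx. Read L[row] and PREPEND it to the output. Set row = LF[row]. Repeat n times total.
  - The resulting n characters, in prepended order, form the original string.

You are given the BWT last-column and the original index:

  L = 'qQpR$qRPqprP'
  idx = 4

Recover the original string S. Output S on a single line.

LF mapping: 8 3 6 4 0 9 5 1 10 7 11 2
Walk LF starting at row 4, prepending L[row]:
  step 1: row=4, L[4]='$', prepend. Next row=LF[4]=0
  step 2: row=0, L[0]='q', prepend. Next row=LF[0]=8
  step 3: row=8, L[8]='q', prepend. Next row=LF[8]=10
  step 4: row=10, L[10]='r', prepend. Next row=LF[10]=11
  step 5: row=11, L[11]='P', prepend. Next row=LF[11]=2
  step 6: row=2, L[2]='p', prepend. Next row=LF[2]=6
  step 7: row=6, L[6]='R', prepend. Next row=LF[6]=5
  step 8: row=5, L[5]='q', prepend. Next row=LF[5]=9
  step 9: row=9, L[9]='p', prepend. Next row=LF[9]=7
  step 10: row=7, L[7]='P', prepend. Next row=LF[7]=1
  step 11: row=1, L[1]='Q', prepend. Next row=LF[1]=3
  step 12: row=3, L[3]='R', prepend. Next row=LF[3]=4
Reversed output: RQPpqRpPrqq$

Answer: RQPpqRpPrqq$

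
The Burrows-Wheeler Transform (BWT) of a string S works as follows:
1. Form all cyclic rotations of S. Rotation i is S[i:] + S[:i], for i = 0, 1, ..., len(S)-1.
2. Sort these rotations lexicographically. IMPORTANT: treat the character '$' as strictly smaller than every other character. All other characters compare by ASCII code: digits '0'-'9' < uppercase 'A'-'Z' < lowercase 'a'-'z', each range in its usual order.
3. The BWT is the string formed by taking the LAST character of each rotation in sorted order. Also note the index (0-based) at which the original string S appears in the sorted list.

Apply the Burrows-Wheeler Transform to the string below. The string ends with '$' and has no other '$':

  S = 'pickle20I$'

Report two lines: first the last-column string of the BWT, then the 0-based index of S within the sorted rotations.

Answer: I2e0ilpck$
9

Derivation:
All 10 rotations (rotation i = S[i:]+S[:i]):
  rot[0] = pickle20I$
  rot[1] = ickle20I$p
  rot[2] = ckle20I$pi
  rot[3] = kle20I$pic
  rot[4] = le20I$pick
  rot[5] = e20I$pickl
  rot[6] = 20I$pickle
  rot[7] = 0I$pickle2
  rot[8] = I$pickle20
  rot[9] = $pickle20I
Sorted (with $ < everything):
  sorted[0] = $pickle20I  (last char: 'I')
  sorted[1] = 0I$pickle2  (last char: '2')
  sorted[2] = 20I$pickle  (last char: 'e')
  sorted[3] = I$pickle20  (last char: '0')
  sorted[4] = ckle20I$pi  (last char: 'i')
  sorted[5] = e20I$pickl  (last char: 'l')
  sorted[6] = ickle20I$p  (last char: 'p')
  sorted[7] = kle20I$pic  (last char: 'c')
  sorted[8] = le20I$pick  (last char: 'k')
  sorted[9] = pickle20I$  (last char: '$')
Last column: I2e0ilpck$
Original string S is at sorted index 9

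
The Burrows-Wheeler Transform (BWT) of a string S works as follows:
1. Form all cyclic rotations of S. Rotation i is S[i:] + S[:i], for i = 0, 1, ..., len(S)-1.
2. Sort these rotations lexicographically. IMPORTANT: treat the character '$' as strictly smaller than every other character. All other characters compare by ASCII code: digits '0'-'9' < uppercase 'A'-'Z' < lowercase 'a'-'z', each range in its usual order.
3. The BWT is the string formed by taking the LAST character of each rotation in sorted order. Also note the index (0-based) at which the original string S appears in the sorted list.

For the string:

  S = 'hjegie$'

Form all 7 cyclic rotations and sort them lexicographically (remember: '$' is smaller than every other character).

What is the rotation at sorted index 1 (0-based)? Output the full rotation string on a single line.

All 7 rotations (rotation i = S[i:]+S[:i]):
  rot[0] = hjegie$
  rot[1] = jegie$h
  rot[2] = egie$hj
  rot[3] = gie$hje
  rot[4] = ie$hjeg
  rot[5] = e$hjegi
  rot[6] = $hjegie
Sorted (with $ < everything):
  sorted[0] = $hjegie
  sorted[1] = e$hjegi
  sorted[2] = egie$hj
  sorted[3] = gie$hje
  sorted[4] = hjegie$
  sorted[5] = ie$hjeg
  sorted[6] = jegie$h
sorted[1] = e$hjegi

Answer: e$hjegi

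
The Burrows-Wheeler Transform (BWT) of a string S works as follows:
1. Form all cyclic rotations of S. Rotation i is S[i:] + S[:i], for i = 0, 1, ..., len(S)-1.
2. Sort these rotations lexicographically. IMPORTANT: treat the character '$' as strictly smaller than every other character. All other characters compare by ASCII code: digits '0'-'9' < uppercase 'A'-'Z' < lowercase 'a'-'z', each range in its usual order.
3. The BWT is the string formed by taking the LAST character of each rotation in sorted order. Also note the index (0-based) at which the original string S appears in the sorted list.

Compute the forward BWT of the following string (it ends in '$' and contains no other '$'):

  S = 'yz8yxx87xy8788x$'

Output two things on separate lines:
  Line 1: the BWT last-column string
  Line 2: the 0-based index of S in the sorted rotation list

Answer: x88yx78z8xy7x8$y
14

Derivation:
All 16 rotations (rotation i = S[i:]+S[:i]):
  rot[0] = yz8yxx87xy8788x$
  rot[1] = z8yxx87xy8788x$y
  rot[2] = 8yxx87xy8788x$yz
  rot[3] = yxx87xy8788x$yz8
  rot[4] = xx87xy8788x$yz8y
  rot[5] = x87xy8788x$yz8yx
  rot[6] = 87xy8788x$yz8yxx
  rot[7] = 7xy8788x$yz8yxx8
  rot[8] = xy8788x$yz8yxx87
  rot[9] = y8788x$yz8yxx87x
  rot[10] = 8788x$yz8yxx87xy
  rot[11] = 788x$yz8yxx87xy8
  rot[12] = 88x$yz8yxx87xy87
  rot[13] = 8x$yz8yxx87xy878
  rot[14] = x$yz8yxx87xy8788
  rot[15] = $yz8yxx87xy8788x
Sorted (with $ < everything):
  sorted[0] = $yz8yxx87xy8788x  (last char: 'x')
  sorted[1] = 788x$yz8yxx87xy8  (last char: '8')
  sorted[2] = 7xy8788x$yz8yxx8  (last char: '8')
  sorted[3] = 8788x$yz8yxx87xy  (last char: 'y')
  sorted[4] = 87xy8788x$yz8yxx  (last char: 'x')
  sorted[5] = 88x$yz8yxx87xy87  (last char: '7')
  sorted[6] = 8x$yz8yxx87xy878  (last char: '8')
  sorted[7] = 8yxx87xy8788x$yz  (last char: 'z')
  sorted[8] = x$yz8yxx87xy8788  (last char: '8')
  sorted[9] = x87xy8788x$yz8yx  (last char: 'x')
  sorted[10] = xx87xy8788x$yz8y  (last char: 'y')
  sorted[11] = xy8788x$yz8yxx87  (last char: '7')
  sorted[12] = y8788x$yz8yxx87x  (last char: 'x')
  sorted[13] = yxx87xy8788x$yz8  (last char: '8')
  sorted[14] = yz8yxx87xy8788x$  (last char: '$')
  sorted[15] = z8yxx87xy8788x$y  (last char: 'y')
Last column: x88yx78z8xy7x8$y
Original string S is at sorted index 14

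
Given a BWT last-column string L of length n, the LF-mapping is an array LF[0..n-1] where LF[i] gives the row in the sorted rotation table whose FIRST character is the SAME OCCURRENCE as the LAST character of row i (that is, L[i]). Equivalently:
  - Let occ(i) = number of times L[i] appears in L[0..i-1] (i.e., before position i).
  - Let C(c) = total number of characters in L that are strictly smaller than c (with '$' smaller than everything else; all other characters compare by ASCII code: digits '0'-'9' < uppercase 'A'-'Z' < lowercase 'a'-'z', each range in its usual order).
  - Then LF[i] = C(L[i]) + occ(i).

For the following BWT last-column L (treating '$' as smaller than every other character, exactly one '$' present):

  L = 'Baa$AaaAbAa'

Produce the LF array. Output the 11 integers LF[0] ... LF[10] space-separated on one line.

Char counts: '$':1, 'A':3, 'B':1, 'a':5, 'b':1
C (first-col start): C('$')=0, C('A')=1, C('B')=4, C('a')=5, C('b')=10
L[0]='B': occ=0, LF[0]=C('B')+0=4+0=4
L[1]='a': occ=0, LF[1]=C('a')+0=5+0=5
L[2]='a': occ=1, LF[2]=C('a')+1=5+1=6
L[3]='$': occ=0, LF[3]=C('$')+0=0+0=0
L[4]='A': occ=0, LF[4]=C('A')+0=1+0=1
L[5]='a': occ=2, LF[5]=C('a')+2=5+2=7
L[6]='a': occ=3, LF[6]=C('a')+3=5+3=8
L[7]='A': occ=1, LF[7]=C('A')+1=1+1=2
L[8]='b': occ=0, LF[8]=C('b')+0=10+0=10
L[9]='A': occ=2, LF[9]=C('A')+2=1+2=3
L[10]='a': occ=4, LF[10]=C('a')+4=5+4=9

Answer: 4 5 6 0 1 7 8 2 10 3 9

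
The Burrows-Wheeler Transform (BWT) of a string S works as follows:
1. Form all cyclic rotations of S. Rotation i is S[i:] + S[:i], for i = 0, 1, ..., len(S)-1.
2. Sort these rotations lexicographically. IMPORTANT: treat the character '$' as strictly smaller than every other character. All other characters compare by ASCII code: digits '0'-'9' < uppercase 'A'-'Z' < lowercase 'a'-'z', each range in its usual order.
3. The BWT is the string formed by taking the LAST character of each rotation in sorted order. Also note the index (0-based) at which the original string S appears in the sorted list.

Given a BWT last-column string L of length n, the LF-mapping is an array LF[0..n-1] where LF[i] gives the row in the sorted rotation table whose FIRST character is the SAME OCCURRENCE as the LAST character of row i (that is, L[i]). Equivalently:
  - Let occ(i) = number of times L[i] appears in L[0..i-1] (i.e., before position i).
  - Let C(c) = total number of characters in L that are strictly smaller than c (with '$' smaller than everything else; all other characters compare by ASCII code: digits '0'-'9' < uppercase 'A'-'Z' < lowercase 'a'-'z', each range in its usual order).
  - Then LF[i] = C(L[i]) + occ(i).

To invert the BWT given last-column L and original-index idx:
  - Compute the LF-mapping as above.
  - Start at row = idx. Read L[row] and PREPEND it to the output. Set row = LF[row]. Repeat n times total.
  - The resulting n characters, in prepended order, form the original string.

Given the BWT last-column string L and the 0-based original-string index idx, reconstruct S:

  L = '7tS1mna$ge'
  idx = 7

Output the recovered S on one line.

Answer: magnet1S7$

Derivation:
LF mapping: 2 9 3 1 7 8 4 0 6 5
Walk LF starting at row 7, prepending L[row]:
  step 1: row=7, L[7]='$', prepend. Next row=LF[7]=0
  step 2: row=0, L[0]='7', prepend. Next row=LF[0]=2
  step 3: row=2, L[2]='S', prepend. Next row=LF[2]=3
  step 4: row=3, L[3]='1', prepend. Next row=LF[3]=1
  step 5: row=1, L[1]='t', prepend. Next row=LF[1]=9
  step 6: row=9, L[9]='e', prepend. Next row=LF[9]=5
  step 7: row=5, L[5]='n', prepend. Next row=LF[5]=8
  step 8: row=8, L[8]='g', prepend. Next row=LF[8]=6
  step 9: row=6, L[6]='a', prepend. Next row=LF[6]=4
  step 10: row=4, L[4]='m', prepend. Next row=LF[4]=7
Reversed output: magnet1S7$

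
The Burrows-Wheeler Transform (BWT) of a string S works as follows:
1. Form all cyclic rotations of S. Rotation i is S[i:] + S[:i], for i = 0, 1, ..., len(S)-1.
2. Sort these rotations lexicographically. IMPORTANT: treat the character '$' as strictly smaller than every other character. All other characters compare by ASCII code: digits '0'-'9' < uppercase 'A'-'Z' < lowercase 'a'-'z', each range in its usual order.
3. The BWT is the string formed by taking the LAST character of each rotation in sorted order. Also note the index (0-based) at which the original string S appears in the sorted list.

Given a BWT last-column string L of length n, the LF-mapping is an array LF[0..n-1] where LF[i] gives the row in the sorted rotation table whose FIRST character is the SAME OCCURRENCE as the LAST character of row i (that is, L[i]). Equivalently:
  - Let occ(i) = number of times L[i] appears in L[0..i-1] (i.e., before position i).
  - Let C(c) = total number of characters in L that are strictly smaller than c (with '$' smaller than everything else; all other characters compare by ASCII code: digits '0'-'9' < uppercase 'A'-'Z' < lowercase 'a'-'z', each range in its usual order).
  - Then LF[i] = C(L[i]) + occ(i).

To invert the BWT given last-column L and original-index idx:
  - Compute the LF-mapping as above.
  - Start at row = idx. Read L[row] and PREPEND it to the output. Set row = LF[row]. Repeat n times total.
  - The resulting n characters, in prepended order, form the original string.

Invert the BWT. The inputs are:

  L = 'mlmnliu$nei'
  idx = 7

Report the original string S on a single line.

LF mapping: 6 4 7 8 5 2 10 0 9 1 3
Walk LF starting at row 7, prepending L[row]:
  step 1: row=7, L[7]='$', prepend. Next row=LF[7]=0
  step 2: row=0, L[0]='m', prepend. Next row=LF[0]=6
  step 3: row=6, L[6]='u', prepend. Next row=LF[6]=10
  step 4: row=10, L[10]='i', prepend. Next row=LF[10]=3
  step 5: row=3, L[3]='n', prepend. Next row=LF[3]=8
  step 6: row=8, L[8]='n', prepend. Next row=LF[8]=9
  step 7: row=9, L[9]='e', prepend. Next row=LF[9]=1
  step 8: row=1, L[1]='l', prepend. Next row=LF[1]=4
  step 9: row=4, L[4]='l', prepend. Next row=LF[4]=5
  step 10: row=5, L[5]='i', prepend. Next row=LF[5]=2
  step 11: row=2, L[2]='m', prepend. Next row=LF[2]=7
Reversed output: millennium$

Answer: millennium$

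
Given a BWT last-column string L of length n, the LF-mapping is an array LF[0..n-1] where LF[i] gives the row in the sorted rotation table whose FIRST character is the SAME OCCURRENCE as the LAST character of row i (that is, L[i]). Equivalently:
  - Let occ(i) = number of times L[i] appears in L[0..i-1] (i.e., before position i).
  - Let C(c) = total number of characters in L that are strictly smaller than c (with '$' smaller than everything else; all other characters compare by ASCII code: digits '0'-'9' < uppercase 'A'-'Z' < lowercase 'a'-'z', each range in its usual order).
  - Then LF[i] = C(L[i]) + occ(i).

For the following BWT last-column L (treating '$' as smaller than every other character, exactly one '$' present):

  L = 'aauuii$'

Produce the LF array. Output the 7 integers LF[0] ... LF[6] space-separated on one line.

Answer: 1 2 5 6 3 4 0

Derivation:
Char counts: '$':1, 'a':2, 'i':2, 'u':2
C (first-col start): C('$')=0, C('a')=1, C('i')=3, C('u')=5
L[0]='a': occ=0, LF[0]=C('a')+0=1+0=1
L[1]='a': occ=1, LF[1]=C('a')+1=1+1=2
L[2]='u': occ=0, LF[2]=C('u')+0=5+0=5
L[3]='u': occ=1, LF[3]=C('u')+1=5+1=6
L[4]='i': occ=0, LF[4]=C('i')+0=3+0=3
L[5]='i': occ=1, LF[5]=C('i')+1=3+1=4
L[6]='$': occ=0, LF[6]=C('$')+0=0+0=0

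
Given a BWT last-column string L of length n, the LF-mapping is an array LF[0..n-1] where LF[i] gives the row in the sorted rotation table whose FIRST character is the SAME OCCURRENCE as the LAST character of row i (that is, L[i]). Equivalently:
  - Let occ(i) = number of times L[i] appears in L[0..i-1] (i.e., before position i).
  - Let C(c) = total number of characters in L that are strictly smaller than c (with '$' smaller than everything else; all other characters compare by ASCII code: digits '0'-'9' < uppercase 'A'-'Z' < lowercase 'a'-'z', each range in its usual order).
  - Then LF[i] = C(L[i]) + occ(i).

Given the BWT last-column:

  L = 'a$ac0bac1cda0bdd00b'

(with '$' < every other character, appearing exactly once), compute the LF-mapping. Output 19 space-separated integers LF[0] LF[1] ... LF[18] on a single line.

Char counts: '$':1, '0':4, '1':1, 'a':4, 'b':3, 'c':3, 'd':3
C (first-col start): C('$')=0, C('0')=1, C('1')=5, C('a')=6, C('b')=10, C('c')=13, C('d')=16
L[0]='a': occ=0, LF[0]=C('a')+0=6+0=6
L[1]='$': occ=0, LF[1]=C('$')+0=0+0=0
L[2]='a': occ=1, LF[2]=C('a')+1=6+1=7
L[3]='c': occ=0, LF[3]=C('c')+0=13+0=13
L[4]='0': occ=0, LF[4]=C('0')+0=1+0=1
L[5]='b': occ=0, LF[5]=C('b')+0=10+0=10
L[6]='a': occ=2, LF[6]=C('a')+2=6+2=8
L[7]='c': occ=1, LF[7]=C('c')+1=13+1=14
L[8]='1': occ=0, LF[8]=C('1')+0=5+0=5
L[9]='c': occ=2, LF[9]=C('c')+2=13+2=15
L[10]='d': occ=0, LF[10]=C('d')+0=16+0=16
L[11]='a': occ=3, LF[11]=C('a')+3=6+3=9
L[12]='0': occ=1, LF[12]=C('0')+1=1+1=2
L[13]='b': occ=1, LF[13]=C('b')+1=10+1=11
L[14]='d': occ=1, LF[14]=C('d')+1=16+1=17
L[15]='d': occ=2, LF[15]=C('d')+2=16+2=18
L[16]='0': occ=2, LF[16]=C('0')+2=1+2=3
L[17]='0': occ=3, LF[17]=C('0')+3=1+3=4
L[18]='b': occ=2, LF[18]=C('b')+2=10+2=12

Answer: 6 0 7 13 1 10 8 14 5 15 16 9 2 11 17 18 3 4 12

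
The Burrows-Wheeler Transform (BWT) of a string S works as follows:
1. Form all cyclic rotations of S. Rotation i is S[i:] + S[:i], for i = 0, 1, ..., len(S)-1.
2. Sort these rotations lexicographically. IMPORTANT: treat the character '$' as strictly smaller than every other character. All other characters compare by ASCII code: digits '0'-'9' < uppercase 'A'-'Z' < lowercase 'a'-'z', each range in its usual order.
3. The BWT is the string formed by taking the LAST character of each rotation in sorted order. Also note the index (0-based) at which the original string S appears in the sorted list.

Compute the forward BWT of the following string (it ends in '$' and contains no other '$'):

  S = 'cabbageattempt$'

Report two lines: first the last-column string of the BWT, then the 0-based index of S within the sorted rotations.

All 15 rotations (rotation i = S[i:]+S[:i]):
  rot[0] = cabbageattempt$
  rot[1] = abbageattempt$c
  rot[2] = bbageattempt$ca
  rot[3] = bageattempt$cab
  rot[4] = ageattempt$cabb
  rot[5] = geattempt$cabba
  rot[6] = eattempt$cabbag
  rot[7] = attempt$cabbage
  rot[8] = ttempt$cabbagea
  rot[9] = tempt$cabbageat
  rot[10] = empt$cabbageatt
  rot[11] = mpt$cabbageatte
  rot[12] = pt$cabbageattem
  rot[13] = t$cabbageattemp
  rot[14] = $cabbageattempt
Sorted (with $ < everything):
  sorted[0] = $cabbageattempt  (last char: 't')
  sorted[1] = abbageattempt$c  (last char: 'c')
  sorted[2] = ageattempt$cabb  (last char: 'b')
  sorted[3] = attempt$cabbage  (last char: 'e')
  sorted[4] = bageattempt$cab  (last char: 'b')
  sorted[5] = bbageattempt$ca  (last char: 'a')
  sorted[6] = cabbageattempt$  (last char: '$')
  sorted[7] = eattempt$cabbag  (last char: 'g')
  sorted[8] = empt$cabbageatt  (last char: 't')
  sorted[9] = geattempt$cabba  (last char: 'a')
  sorted[10] = mpt$cabbageatte  (last char: 'e')
  sorted[11] = pt$cabbageattem  (last char: 'm')
  sorted[12] = t$cabbageattemp  (last char: 'p')
  sorted[13] = tempt$cabbageat  (last char: 't')
  sorted[14] = ttempt$cabbagea  (last char: 'a')
Last column: tcbeba$gtaempta
Original string S is at sorted index 6

Answer: tcbeba$gtaempta
6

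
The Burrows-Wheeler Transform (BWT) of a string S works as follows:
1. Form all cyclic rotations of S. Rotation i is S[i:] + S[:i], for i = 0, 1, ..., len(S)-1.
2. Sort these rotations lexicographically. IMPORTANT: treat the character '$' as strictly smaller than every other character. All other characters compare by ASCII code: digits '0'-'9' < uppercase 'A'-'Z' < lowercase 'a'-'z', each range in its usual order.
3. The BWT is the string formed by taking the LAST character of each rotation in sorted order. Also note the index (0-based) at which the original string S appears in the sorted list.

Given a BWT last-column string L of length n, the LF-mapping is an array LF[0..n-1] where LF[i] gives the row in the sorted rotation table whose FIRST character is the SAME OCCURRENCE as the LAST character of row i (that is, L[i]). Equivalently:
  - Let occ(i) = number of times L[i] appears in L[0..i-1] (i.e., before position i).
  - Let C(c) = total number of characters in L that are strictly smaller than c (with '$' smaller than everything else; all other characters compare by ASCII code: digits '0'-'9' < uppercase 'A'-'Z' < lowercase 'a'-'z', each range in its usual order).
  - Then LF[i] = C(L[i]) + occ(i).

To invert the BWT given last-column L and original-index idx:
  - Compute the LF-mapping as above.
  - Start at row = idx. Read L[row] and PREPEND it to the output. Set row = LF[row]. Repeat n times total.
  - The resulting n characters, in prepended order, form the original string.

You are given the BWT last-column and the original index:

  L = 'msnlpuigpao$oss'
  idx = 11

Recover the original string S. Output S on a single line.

LF mapping: 5 11 6 4 9 14 3 2 10 1 7 0 8 12 13
Walk LF starting at row 11, prepending L[row]:
  step 1: row=11, L[11]='$', prepend. Next row=LF[11]=0
  step 2: row=0, L[0]='m', prepend. Next row=LF[0]=5
  step 3: row=5, L[5]='u', prepend. Next row=LF[5]=14
  step 4: row=14, L[14]='s', prepend. Next row=LF[14]=13
  step 5: row=13, L[13]='s', prepend. Next row=LF[13]=12
  step 6: row=12, L[12]='o', prepend. Next row=LF[12]=8
  step 7: row=8, L[8]='p', prepend. Next row=LF[8]=10
  step 8: row=10, L[10]='o', prepend. Next row=LF[10]=7
  step 9: row=7, L[7]='g', prepend. Next row=LF[7]=2
  step 10: row=2, L[2]='n', prepend. Next row=LF[2]=6
  step 11: row=6, L[6]='i', prepend. Next row=LF[6]=3
  step 12: row=3, L[3]='l', prepend. Next row=LF[3]=4
  step 13: row=4, L[4]='p', prepend. Next row=LF[4]=9
  step 14: row=9, L[9]='a', prepend. Next row=LF[9]=1
  step 15: row=1, L[1]='s', prepend. Next row=LF[1]=11
Reversed output: saplingopossum$

Answer: saplingopossum$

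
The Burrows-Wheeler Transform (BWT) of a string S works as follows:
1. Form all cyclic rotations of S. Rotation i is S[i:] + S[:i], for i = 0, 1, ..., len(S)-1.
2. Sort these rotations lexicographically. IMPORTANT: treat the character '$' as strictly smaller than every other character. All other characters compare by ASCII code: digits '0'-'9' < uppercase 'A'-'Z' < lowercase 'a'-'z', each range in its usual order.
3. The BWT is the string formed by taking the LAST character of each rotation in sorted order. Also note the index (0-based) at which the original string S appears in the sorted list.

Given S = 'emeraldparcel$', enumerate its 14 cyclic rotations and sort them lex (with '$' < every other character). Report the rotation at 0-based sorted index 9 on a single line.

Answer: ldparcel$emera

Derivation:
All 14 rotations (rotation i = S[i:]+S[:i]):
  rot[0] = emeraldparcel$
  rot[1] = meraldparcel$e
  rot[2] = eraldparcel$em
  rot[3] = raldparcel$eme
  rot[4] = aldparcel$emer
  rot[5] = ldparcel$emera
  rot[6] = dparcel$emeral
  rot[7] = parcel$emerald
  rot[8] = arcel$emeraldp
  rot[9] = rcel$emeraldpa
  rot[10] = cel$emeraldpar
  rot[11] = el$emeraldparc
  rot[12] = l$emeraldparce
  rot[13] = $emeraldparcel
Sorted (with $ < everything):
  sorted[0] = $emeraldparcel
  sorted[1] = aldparcel$emer
  sorted[2] = arcel$emeraldp
  sorted[3] = cel$emeraldpar
  sorted[4] = dparcel$emeral
  sorted[5] = el$emeraldparc
  sorted[6] = emeraldparcel$
  sorted[7] = eraldparcel$em
  sorted[8] = l$emeraldparce
  sorted[9] = ldparcel$emera
  sorted[10] = meraldparcel$e
  sorted[11] = parcel$emerald
  sorted[12] = raldparcel$eme
  sorted[13] = rcel$emeraldpa
sorted[9] = ldparcel$emera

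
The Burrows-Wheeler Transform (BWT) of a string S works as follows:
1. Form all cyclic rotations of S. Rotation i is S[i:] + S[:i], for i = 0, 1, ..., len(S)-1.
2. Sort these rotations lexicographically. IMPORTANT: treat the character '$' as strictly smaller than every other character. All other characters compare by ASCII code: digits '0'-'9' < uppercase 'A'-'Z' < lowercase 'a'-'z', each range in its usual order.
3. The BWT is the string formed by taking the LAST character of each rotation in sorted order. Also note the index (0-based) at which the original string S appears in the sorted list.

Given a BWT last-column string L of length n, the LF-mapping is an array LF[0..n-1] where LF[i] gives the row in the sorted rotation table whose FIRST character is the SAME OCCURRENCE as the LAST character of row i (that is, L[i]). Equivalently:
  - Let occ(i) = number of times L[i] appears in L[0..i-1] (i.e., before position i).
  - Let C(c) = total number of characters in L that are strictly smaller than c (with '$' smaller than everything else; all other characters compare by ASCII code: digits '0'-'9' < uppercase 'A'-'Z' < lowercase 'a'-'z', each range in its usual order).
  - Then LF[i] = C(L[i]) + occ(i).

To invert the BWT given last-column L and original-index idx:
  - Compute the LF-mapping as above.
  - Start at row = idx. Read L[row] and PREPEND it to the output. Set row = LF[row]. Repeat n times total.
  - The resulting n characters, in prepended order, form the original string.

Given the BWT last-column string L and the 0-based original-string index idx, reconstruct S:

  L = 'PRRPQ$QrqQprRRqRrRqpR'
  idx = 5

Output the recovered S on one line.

LF mapping: 1 6 7 2 3 0 4 18 15 5 13 19 8 9 16 10 20 11 17 14 12
Walk LF starting at row 5, prepending L[row]:
  step 1: row=5, L[5]='$', prepend. Next row=LF[5]=0
  step 2: row=0, L[0]='P', prepend. Next row=LF[0]=1
  step 3: row=1, L[1]='R', prepend. Next row=LF[1]=6
  step 4: row=6, L[6]='Q', prepend. Next row=LF[6]=4
  step 5: row=4, L[4]='Q', prepend. Next row=LF[4]=3
  step 6: row=3, L[3]='P', prepend. Next row=LF[3]=2
  step 7: row=2, L[2]='R', prepend. Next row=LF[2]=7
  step 8: row=7, L[7]='r', prepend. Next row=LF[7]=18
  step 9: row=18, L[18]='q', prepend. Next row=LF[18]=17
  step 10: row=17, L[17]='R', prepend. Next row=LF[17]=11
  step 11: row=11, L[11]='r', prepend. Next row=LF[11]=19
  step 12: row=19, L[19]='p', prepend. Next row=LF[19]=14
  step 13: row=14, L[14]='q', prepend. Next row=LF[14]=16
  step 14: row=16, L[16]='r', prepend. Next row=LF[16]=20
  step 15: row=20, L[20]='R', prepend. Next row=LF[20]=12
  step 16: row=12, L[12]='R', prepend. Next row=LF[12]=8
  step 17: row=8, L[8]='q', prepend. Next row=LF[8]=15
  step 18: row=15, L[15]='R', prepend. Next row=LF[15]=10
  step 19: row=10, L[10]='p', prepend. Next row=LF[10]=13
  step 20: row=13, L[13]='R', prepend. Next row=LF[13]=9
  step 21: row=9, L[9]='Q', prepend. Next row=LF[9]=5
Reversed output: QRpRqRRrqprRqrRPQQRP$

Answer: QRpRqRRrqprRqrRPQQRP$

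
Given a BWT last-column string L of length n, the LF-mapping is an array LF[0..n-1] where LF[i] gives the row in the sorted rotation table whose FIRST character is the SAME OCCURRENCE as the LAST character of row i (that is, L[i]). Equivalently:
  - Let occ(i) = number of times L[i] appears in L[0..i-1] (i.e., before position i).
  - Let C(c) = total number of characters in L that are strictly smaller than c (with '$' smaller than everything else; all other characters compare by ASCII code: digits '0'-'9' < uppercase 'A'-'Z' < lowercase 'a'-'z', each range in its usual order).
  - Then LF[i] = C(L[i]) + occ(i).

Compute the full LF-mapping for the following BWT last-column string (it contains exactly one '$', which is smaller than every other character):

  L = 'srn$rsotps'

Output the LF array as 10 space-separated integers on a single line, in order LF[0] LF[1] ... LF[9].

Char counts: '$':1, 'n':1, 'o':1, 'p':1, 'r':2, 's':3, 't':1
C (first-col start): C('$')=0, C('n')=1, C('o')=2, C('p')=3, C('r')=4, C('s')=6, C('t')=9
L[0]='s': occ=0, LF[0]=C('s')+0=6+0=6
L[1]='r': occ=0, LF[1]=C('r')+0=4+0=4
L[2]='n': occ=0, LF[2]=C('n')+0=1+0=1
L[3]='$': occ=0, LF[3]=C('$')+0=0+0=0
L[4]='r': occ=1, LF[4]=C('r')+1=4+1=5
L[5]='s': occ=1, LF[5]=C('s')+1=6+1=7
L[6]='o': occ=0, LF[6]=C('o')+0=2+0=2
L[7]='t': occ=0, LF[7]=C('t')+0=9+0=9
L[8]='p': occ=0, LF[8]=C('p')+0=3+0=3
L[9]='s': occ=2, LF[9]=C('s')+2=6+2=8

Answer: 6 4 1 0 5 7 2 9 3 8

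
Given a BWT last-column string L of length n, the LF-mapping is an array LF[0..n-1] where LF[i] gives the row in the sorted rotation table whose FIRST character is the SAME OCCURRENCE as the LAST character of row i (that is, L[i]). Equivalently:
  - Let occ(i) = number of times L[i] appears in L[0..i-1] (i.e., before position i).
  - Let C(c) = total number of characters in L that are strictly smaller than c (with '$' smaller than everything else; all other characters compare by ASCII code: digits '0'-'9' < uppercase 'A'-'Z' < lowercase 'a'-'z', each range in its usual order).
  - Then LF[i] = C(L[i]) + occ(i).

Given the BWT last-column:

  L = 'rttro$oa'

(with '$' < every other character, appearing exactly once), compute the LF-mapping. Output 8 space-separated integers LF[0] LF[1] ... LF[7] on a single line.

Char counts: '$':1, 'a':1, 'o':2, 'r':2, 't':2
C (first-col start): C('$')=0, C('a')=1, C('o')=2, C('r')=4, C('t')=6
L[0]='r': occ=0, LF[0]=C('r')+0=4+0=4
L[1]='t': occ=0, LF[1]=C('t')+0=6+0=6
L[2]='t': occ=1, LF[2]=C('t')+1=6+1=7
L[3]='r': occ=1, LF[3]=C('r')+1=4+1=5
L[4]='o': occ=0, LF[4]=C('o')+0=2+0=2
L[5]='$': occ=0, LF[5]=C('$')+0=0+0=0
L[6]='o': occ=1, LF[6]=C('o')+1=2+1=3
L[7]='a': occ=0, LF[7]=C('a')+0=1+0=1

Answer: 4 6 7 5 2 0 3 1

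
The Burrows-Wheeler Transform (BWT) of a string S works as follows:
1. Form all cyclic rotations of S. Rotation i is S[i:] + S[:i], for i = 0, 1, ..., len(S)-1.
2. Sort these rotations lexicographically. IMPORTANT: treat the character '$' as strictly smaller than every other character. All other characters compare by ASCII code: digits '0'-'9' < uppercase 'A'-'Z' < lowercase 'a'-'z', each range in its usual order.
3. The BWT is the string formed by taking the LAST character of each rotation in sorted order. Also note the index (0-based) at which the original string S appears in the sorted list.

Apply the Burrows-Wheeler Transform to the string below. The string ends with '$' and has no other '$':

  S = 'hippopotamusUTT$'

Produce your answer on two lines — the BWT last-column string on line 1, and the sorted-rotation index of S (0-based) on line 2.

Answer: TTUst$happpoiuom
5

Derivation:
All 16 rotations (rotation i = S[i:]+S[:i]):
  rot[0] = hippopotamusUTT$
  rot[1] = ippopotamusUTT$h
  rot[2] = ppopotamusUTT$hi
  rot[3] = popotamusUTT$hip
  rot[4] = opotamusUTT$hipp
  rot[5] = potamusUTT$hippo
  rot[6] = otamusUTT$hippop
  rot[7] = tamusUTT$hippopo
  rot[8] = amusUTT$hippopot
  rot[9] = musUTT$hippopota
  rot[10] = usUTT$hippopotam
  rot[11] = sUTT$hippopotamu
  rot[12] = UTT$hippopotamus
  rot[13] = TT$hippopotamusU
  rot[14] = T$hippopotamusUT
  rot[15] = $hippopotamusUTT
Sorted (with $ < everything):
  sorted[0] = $hippopotamusUTT  (last char: 'T')
  sorted[1] = T$hippopotamusUT  (last char: 'T')
  sorted[2] = TT$hippopotamusU  (last char: 'U')
  sorted[3] = UTT$hippopotamus  (last char: 's')
  sorted[4] = amusUTT$hippopot  (last char: 't')
  sorted[5] = hippopotamusUTT$  (last char: '$')
  sorted[6] = ippopotamusUTT$h  (last char: 'h')
  sorted[7] = musUTT$hippopota  (last char: 'a')
  sorted[8] = opotamusUTT$hipp  (last char: 'p')
  sorted[9] = otamusUTT$hippop  (last char: 'p')
  sorted[10] = popotamusUTT$hip  (last char: 'p')
  sorted[11] = potamusUTT$hippo  (last char: 'o')
  sorted[12] = ppopotamusUTT$hi  (last char: 'i')
  sorted[13] = sUTT$hippopotamu  (last char: 'u')
  sorted[14] = tamusUTT$hippopo  (last char: 'o')
  sorted[15] = usUTT$hippopotam  (last char: 'm')
Last column: TTUst$happpoiuom
Original string S is at sorted index 5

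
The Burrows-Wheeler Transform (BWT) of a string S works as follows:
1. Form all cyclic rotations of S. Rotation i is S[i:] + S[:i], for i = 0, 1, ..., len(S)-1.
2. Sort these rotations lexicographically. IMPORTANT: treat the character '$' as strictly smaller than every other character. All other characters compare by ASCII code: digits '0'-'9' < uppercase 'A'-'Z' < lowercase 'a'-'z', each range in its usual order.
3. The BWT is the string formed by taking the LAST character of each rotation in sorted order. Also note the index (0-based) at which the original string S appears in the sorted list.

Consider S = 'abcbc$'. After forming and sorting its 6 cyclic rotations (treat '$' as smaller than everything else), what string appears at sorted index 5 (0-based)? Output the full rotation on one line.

Answer: cbc$ab

Derivation:
All 6 rotations (rotation i = S[i:]+S[:i]):
  rot[0] = abcbc$
  rot[1] = bcbc$a
  rot[2] = cbc$ab
  rot[3] = bc$abc
  rot[4] = c$abcb
  rot[5] = $abcbc
Sorted (with $ < everything):
  sorted[0] = $abcbc
  sorted[1] = abcbc$
  sorted[2] = bc$abc
  sorted[3] = bcbc$a
  sorted[4] = c$abcb
  sorted[5] = cbc$ab
sorted[5] = cbc$ab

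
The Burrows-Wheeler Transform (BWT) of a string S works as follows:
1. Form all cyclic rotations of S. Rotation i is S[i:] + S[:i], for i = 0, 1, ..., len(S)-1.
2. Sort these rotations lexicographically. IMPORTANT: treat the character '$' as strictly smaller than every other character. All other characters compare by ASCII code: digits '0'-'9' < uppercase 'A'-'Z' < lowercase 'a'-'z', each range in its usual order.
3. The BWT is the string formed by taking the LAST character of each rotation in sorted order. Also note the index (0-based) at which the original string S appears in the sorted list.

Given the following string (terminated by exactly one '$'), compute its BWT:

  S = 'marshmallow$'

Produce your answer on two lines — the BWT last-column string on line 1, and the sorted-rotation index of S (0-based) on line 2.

Answer: wmmsalh$laro
7

Derivation:
All 12 rotations (rotation i = S[i:]+S[:i]):
  rot[0] = marshmallow$
  rot[1] = arshmallow$m
  rot[2] = rshmallow$ma
  rot[3] = shmallow$mar
  rot[4] = hmallow$mars
  rot[5] = mallow$marsh
  rot[6] = allow$marshm
  rot[7] = llow$marshma
  rot[8] = low$marshmal
  rot[9] = ow$marshmall
  rot[10] = w$marshmallo
  rot[11] = $marshmallow
Sorted (with $ < everything):
  sorted[0] = $marshmallow  (last char: 'w')
  sorted[1] = allow$marshm  (last char: 'm')
  sorted[2] = arshmallow$m  (last char: 'm')
  sorted[3] = hmallow$mars  (last char: 's')
  sorted[4] = llow$marshma  (last char: 'a')
  sorted[5] = low$marshmal  (last char: 'l')
  sorted[6] = mallow$marsh  (last char: 'h')
  sorted[7] = marshmallow$  (last char: '$')
  sorted[8] = ow$marshmall  (last char: 'l')
  sorted[9] = rshmallow$ma  (last char: 'a')
  sorted[10] = shmallow$mar  (last char: 'r')
  sorted[11] = w$marshmallo  (last char: 'o')
Last column: wmmsalh$laro
Original string S is at sorted index 7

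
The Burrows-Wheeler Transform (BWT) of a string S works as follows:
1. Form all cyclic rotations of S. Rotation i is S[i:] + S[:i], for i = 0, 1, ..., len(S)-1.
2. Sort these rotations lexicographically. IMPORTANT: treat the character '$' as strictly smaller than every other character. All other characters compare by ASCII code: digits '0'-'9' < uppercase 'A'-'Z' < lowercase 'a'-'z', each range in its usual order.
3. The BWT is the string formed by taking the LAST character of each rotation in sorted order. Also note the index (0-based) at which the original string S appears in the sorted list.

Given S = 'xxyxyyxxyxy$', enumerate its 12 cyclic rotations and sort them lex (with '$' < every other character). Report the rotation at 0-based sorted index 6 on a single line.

Answer: xyyxxyxy$xxy

Derivation:
All 12 rotations (rotation i = S[i:]+S[:i]):
  rot[0] = xxyxyyxxyxy$
  rot[1] = xyxyyxxyxy$x
  rot[2] = yxyyxxyxy$xx
  rot[3] = xyyxxyxy$xxy
  rot[4] = yyxxyxy$xxyx
  rot[5] = yxxyxy$xxyxy
  rot[6] = xxyxy$xxyxyy
  rot[7] = xyxy$xxyxyyx
  rot[8] = yxy$xxyxyyxx
  rot[9] = xy$xxyxyyxxy
  rot[10] = y$xxyxyyxxyx
  rot[11] = $xxyxyyxxyxy
Sorted (with $ < everything):
  sorted[0] = $xxyxyyxxyxy
  sorted[1] = xxyxy$xxyxyy
  sorted[2] = xxyxyyxxyxy$
  sorted[3] = xy$xxyxyyxxy
  sorted[4] = xyxy$xxyxyyx
  sorted[5] = xyxyyxxyxy$x
  sorted[6] = xyyxxyxy$xxy
  sorted[7] = y$xxyxyyxxyx
  sorted[8] = yxxyxy$xxyxy
  sorted[9] = yxy$xxyxyyxx
  sorted[10] = yxyyxxyxy$xx
  sorted[11] = yyxxyxy$xxyx
sorted[6] = xyyxxyxy$xxy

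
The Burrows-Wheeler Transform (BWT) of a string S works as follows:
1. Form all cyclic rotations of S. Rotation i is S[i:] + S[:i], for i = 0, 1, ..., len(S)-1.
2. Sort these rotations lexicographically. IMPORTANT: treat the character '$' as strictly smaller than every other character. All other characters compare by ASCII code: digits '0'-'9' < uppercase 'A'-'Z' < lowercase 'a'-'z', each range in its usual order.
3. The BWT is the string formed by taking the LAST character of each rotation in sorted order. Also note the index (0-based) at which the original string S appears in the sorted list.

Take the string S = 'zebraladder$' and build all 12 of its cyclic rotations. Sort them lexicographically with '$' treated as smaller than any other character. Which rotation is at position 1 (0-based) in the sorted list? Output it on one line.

All 12 rotations (rotation i = S[i:]+S[:i]):
  rot[0] = zebraladder$
  rot[1] = ebraladder$z
  rot[2] = braladder$ze
  rot[3] = raladder$zeb
  rot[4] = aladder$zebr
  rot[5] = ladder$zebra
  rot[6] = adder$zebral
  rot[7] = dder$zebrala
  rot[8] = der$zebralad
  rot[9] = er$zebraladd
  rot[10] = r$zebraladde
  rot[11] = $zebraladder
Sorted (with $ < everything):
  sorted[0] = $zebraladder
  sorted[1] = adder$zebral
  sorted[2] = aladder$zebr
  sorted[3] = braladder$ze
  sorted[4] = dder$zebrala
  sorted[5] = der$zebralad
  sorted[6] = ebraladder$z
  sorted[7] = er$zebraladd
  sorted[8] = ladder$zebra
  sorted[9] = r$zebraladde
  sorted[10] = raladder$zeb
  sorted[11] = zebraladder$
sorted[1] = adder$zebral

Answer: adder$zebral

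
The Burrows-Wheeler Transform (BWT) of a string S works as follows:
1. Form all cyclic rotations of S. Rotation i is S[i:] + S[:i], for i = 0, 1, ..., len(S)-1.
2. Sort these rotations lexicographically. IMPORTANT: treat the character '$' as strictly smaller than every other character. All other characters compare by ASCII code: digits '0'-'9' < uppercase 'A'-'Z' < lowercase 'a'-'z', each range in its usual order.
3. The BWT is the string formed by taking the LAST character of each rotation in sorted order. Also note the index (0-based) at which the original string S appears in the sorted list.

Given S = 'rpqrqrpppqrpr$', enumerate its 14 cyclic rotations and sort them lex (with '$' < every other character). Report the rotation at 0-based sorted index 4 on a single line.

Answer: pqrqrpppqrpr$r

Derivation:
All 14 rotations (rotation i = S[i:]+S[:i]):
  rot[0] = rpqrqrpppqrpr$
  rot[1] = pqrqrpppqrpr$r
  rot[2] = qrqrpppqrpr$rp
  rot[3] = rqrpppqrpr$rpq
  rot[4] = qrpppqrpr$rpqr
  rot[5] = rpppqrpr$rpqrq
  rot[6] = pppqrpr$rpqrqr
  rot[7] = ppqrpr$rpqrqrp
  rot[8] = pqrpr$rpqrqrpp
  rot[9] = qrpr$rpqrqrppp
  rot[10] = rpr$rpqrqrpppq
  rot[11] = pr$rpqrqrpppqr
  rot[12] = r$rpqrqrpppqrp
  rot[13] = $rpqrqrpppqrpr
Sorted (with $ < everything):
  sorted[0] = $rpqrqrpppqrpr
  sorted[1] = pppqrpr$rpqrqr
  sorted[2] = ppqrpr$rpqrqrp
  sorted[3] = pqrpr$rpqrqrpp
  sorted[4] = pqrqrpppqrpr$r
  sorted[5] = pr$rpqrqrpppqr
  sorted[6] = qrpppqrpr$rpqr
  sorted[7] = qrpr$rpqrqrppp
  sorted[8] = qrqrpppqrpr$rp
  sorted[9] = r$rpqrqrpppqrp
  sorted[10] = rpppqrpr$rpqrq
  sorted[11] = rpqrqrpppqrpr$
  sorted[12] = rpr$rpqrqrpppq
  sorted[13] = rqrpppqrpr$rpq
sorted[4] = pqrqrpppqrpr$r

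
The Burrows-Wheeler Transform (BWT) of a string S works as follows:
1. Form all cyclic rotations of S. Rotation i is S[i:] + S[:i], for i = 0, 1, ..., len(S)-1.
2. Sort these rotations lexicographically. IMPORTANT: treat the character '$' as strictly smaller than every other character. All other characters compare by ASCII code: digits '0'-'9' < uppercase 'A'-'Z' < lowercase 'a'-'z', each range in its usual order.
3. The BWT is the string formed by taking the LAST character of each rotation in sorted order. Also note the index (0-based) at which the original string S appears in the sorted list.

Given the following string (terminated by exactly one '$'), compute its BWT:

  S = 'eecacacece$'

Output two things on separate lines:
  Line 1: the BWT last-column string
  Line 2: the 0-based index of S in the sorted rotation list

Answer: ecceaeacec$
10

Derivation:
All 11 rotations (rotation i = S[i:]+S[:i]):
  rot[0] = eecacacece$
  rot[1] = ecacacece$e
  rot[2] = cacacece$ee
  rot[3] = acacece$eec
  rot[4] = cacece$eeca
  rot[5] = acece$eecac
  rot[6] = cece$eecaca
  rot[7] = ece$eecacac
  rot[8] = ce$eecacace
  rot[9] = e$eecacacec
  rot[10] = $eecacacece
Sorted (with $ < everything):
  sorted[0] = $eecacacece  (last char: 'e')
  sorted[1] = acacece$eec  (last char: 'c')
  sorted[2] = acece$eecac  (last char: 'c')
  sorted[3] = cacacece$ee  (last char: 'e')
  sorted[4] = cacece$eeca  (last char: 'a')
  sorted[5] = ce$eecacace  (last char: 'e')
  sorted[6] = cece$eecaca  (last char: 'a')
  sorted[7] = e$eecacacec  (last char: 'c')
  sorted[8] = ecacacece$e  (last char: 'e')
  sorted[9] = ece$eecacac  (last char: 'c')
  sorted[10] = eecacacece$  (last char: '$')
Last column: ecceaeacec$
Original string S is at sorted index 10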